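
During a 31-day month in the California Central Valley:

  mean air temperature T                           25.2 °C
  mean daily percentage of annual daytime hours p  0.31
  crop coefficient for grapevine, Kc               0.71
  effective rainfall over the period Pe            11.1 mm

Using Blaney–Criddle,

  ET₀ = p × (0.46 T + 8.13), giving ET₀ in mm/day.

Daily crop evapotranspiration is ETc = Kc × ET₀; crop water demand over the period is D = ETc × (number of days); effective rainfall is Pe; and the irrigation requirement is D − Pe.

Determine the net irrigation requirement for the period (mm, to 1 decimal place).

ET₀ = 0.31 × (0.46 × 25.2 + 8.13) = 0.31 × 19.722 = 6.1138 mm/d
ETc = Kc × ET₀ = 0.71 × 6.1138 = 4.3408 mm/d
Crop demand D = ETc × 31 d = 4.3408 × 31 = 134.565 mm
D − Pe = 134.565 − 11.1 = 123.465 mm

123.5 mm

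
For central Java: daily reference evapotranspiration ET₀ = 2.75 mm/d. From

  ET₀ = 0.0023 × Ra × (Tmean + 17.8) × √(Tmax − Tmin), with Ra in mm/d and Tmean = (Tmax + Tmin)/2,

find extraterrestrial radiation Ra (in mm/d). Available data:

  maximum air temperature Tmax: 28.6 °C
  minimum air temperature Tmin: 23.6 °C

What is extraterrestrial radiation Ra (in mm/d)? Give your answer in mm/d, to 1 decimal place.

Tmean = 26.10 °C; √ΔT = 2.2361
Ra = ET₀ / [0.0023 × (Tmean+17.8) × √ΔT] = 2.75 / (0.0023 × 43.90 × 2.2361) = 12.180 mm/d

12.2 mm/d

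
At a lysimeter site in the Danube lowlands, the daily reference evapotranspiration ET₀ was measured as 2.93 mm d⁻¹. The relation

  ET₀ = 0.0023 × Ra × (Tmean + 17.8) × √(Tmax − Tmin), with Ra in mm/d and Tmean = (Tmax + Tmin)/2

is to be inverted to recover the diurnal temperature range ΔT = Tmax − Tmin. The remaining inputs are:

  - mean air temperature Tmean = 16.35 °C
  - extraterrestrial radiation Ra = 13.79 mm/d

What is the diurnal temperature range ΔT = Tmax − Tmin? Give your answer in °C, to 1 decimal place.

7.3 °C

√ΔT = ET₀ / [0.0023 × Ra × (Tmean+17.8)] = 2.93 / (0.0023 × 13.79 × 34.15) = 2.7051
ΔT = 2.7051² = 7.318 °C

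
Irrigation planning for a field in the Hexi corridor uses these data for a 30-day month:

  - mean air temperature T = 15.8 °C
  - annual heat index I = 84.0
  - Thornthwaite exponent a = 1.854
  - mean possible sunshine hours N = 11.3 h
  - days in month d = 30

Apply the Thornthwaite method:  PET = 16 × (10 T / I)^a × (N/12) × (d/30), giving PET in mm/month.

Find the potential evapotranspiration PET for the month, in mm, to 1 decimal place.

48.6 mm

10T/I = 10 × 15.8 / 84.0 = 1.8810
(10T/I)^a = 1.8810^1.854 = 3.2264
Uncorrected PET = 16 × 3.2264 = 51.622 mm
Correction = (N/12)(d/30) = (11.3/12)(30/30) = 0.9417
PET = 51.622 × 0.9417 = 48.612 mm/month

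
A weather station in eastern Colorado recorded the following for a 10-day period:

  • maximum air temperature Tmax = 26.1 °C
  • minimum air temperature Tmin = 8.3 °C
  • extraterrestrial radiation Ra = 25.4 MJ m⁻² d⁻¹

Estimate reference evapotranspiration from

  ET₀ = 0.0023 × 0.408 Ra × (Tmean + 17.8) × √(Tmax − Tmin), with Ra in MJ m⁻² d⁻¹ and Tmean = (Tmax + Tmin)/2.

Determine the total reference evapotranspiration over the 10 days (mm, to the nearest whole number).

Tmean = (26.1 + 8.3)/2 = 17.20 °C
0.408 Ra = 0.408 × 25.4 = 10.3632 mm/d equivalent
ET₀ = 0.0023 × 10.3632 × (17.20 + 17.8) × √17.8 = 0.0023 × 10.3632 × 35.00 × 4.2190 = 3.5196 mm/d
Over 10 days: 3.5196 × 10 = 35.196 mm

35 mm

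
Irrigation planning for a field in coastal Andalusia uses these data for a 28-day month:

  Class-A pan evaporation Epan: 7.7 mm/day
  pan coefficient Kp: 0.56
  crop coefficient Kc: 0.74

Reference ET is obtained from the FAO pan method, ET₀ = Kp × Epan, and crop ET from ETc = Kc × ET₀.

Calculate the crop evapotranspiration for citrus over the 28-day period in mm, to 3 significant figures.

ET₀ = 0.56 × 7.7 = 4.3120 mm/d
ETc = Kc × ET₀ = 0.74 × 4.3120 = 3.1909 mm/d
Over 28 days: 3.1909 × 28 = 89.345 mm

89.3 mm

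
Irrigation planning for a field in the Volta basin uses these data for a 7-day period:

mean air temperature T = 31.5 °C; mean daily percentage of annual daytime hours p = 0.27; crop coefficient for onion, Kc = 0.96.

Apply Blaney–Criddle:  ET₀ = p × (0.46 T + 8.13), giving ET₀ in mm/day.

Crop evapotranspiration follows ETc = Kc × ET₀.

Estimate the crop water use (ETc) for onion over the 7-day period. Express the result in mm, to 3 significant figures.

ET₀ = 0.27 × (0.46 × 31.5 + 8.13) = 0.27 × 22.620 = 6.1074 mm/d
ETc = Kc × ET₀ = 0.96 × 6.1074 = 5.8631 mm/d
Over 7 days: 5.8631 × 7 = 41.042 mm

41.0 mm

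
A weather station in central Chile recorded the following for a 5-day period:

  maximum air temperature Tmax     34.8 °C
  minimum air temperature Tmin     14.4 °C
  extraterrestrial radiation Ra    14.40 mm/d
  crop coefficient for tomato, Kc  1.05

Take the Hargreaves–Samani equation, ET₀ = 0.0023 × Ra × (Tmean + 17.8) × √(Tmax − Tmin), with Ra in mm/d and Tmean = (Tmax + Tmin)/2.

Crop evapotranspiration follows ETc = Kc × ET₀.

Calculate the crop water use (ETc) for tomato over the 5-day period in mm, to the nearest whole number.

33 mm

Tmean = (34.8 + 14.4)/2 = 24.60 °C
ET₀ = 0.0023 × 14.40 × (24.60 + 17.8) × √20.4 = 0.0023 × 14.40 × 42.40 × 4.5166 = 6.3426 mm/d
ETc = Kc × ET₀ = 1.05 × 6.3426 = 6.6597 mm/d
Over 5 days: 6.6597 × 5 = 33.299 mm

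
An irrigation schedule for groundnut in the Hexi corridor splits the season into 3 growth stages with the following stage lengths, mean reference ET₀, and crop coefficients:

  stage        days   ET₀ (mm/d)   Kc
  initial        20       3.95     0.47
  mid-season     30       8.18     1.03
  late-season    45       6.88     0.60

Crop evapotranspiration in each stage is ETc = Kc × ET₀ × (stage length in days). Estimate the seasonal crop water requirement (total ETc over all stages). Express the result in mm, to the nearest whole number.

initial: 0.47 × 3.95 × 20 = 37.13 mm
mid-season: 1.03 × 8.18 × 30 = 252.76 mm
late-season: 0.60 × 6.88 × 45 = 185.76 mm
Seasonal total = 475.65 mm

476 mm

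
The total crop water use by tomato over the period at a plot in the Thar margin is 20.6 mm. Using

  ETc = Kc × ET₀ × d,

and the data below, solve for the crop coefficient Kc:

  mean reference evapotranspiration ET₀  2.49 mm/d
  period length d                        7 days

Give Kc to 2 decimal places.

ETc = Kc × ET₀ × d  ⇒  Kc = ETc / (ET₀ × d)
Kc = 20.6 / (2.49 × 7) = 20.6 / 17.43 = 1.1819

1.18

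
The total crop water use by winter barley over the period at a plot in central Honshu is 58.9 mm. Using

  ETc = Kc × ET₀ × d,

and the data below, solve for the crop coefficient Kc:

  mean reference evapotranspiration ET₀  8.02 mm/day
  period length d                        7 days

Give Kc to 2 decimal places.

1.05

ETc = Kc × ET₀ × d  ⇒  Kc = ETc / (ET₀ × d)
Kc = 58.9 / (8.02 × 7) = 58.9 / 56.14 = 1.0492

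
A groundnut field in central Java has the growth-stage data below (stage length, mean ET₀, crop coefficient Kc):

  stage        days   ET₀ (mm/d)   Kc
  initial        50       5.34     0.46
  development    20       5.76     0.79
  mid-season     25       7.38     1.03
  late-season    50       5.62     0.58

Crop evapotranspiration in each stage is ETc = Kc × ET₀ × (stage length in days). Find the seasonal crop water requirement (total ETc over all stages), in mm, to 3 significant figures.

initial: 0.46 × 5.34 × 50 = 122.82 mm
development: 0.79 × 5.76 × 20 = 91.01 mm
mid-season: 1.03 × 7.38 × 25 = 190.04 mm
late-season: 0.58 × 5.62 × 50 = 162.98 mm
Seasonal total = 566.85 mm

567 mm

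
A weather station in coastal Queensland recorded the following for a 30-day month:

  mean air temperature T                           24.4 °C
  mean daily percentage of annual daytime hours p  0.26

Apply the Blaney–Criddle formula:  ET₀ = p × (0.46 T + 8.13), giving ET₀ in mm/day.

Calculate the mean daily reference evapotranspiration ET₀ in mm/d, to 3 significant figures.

ET₀ = 0.26 × (0.46 × 24.4 + 8.13) = 0.26 × 19.354 = 5.0320 mm/d

5.03 mm/d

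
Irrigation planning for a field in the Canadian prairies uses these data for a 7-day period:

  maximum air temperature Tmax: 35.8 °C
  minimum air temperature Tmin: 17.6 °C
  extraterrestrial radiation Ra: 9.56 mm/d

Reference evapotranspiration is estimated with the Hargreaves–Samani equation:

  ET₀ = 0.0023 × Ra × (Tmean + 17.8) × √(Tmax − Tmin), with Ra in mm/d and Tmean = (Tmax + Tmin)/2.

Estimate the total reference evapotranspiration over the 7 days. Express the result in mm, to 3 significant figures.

Tmean = (35.8 + 17.6)/2 = 26.70 °C
ET₀ = 0.0023 × 9.56 × (26.70 + 17.8) × √18.2 = 0.0023 × 9.56 × 44.50 × 4.2661 = 4.1742 mm/d
Over 7 days: 4.1742 × 7 = 29.219 mm

29.2 mm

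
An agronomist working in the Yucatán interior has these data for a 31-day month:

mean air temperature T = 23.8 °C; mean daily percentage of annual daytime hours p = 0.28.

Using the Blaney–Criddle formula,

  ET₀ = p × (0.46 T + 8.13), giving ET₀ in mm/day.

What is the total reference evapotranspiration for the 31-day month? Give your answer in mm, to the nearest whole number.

ET₀ = 0.28 × (0.46 × 23.8 + 8.13) = 0.28 × 19.078 = 5.3418 mm/d
Monthly total = 5.3418 × 31 = 165.596 mm

166 mm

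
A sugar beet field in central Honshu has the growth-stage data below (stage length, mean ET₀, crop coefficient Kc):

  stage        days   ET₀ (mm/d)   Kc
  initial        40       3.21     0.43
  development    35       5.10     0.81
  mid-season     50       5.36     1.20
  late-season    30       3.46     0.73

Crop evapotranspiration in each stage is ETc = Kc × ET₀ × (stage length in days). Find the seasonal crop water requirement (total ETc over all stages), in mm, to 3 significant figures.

initial: 0.43 × 3.21 × 40 = 55.21 mm
development: 0.81 × 5.10 × 35 = 144.59 mm
mid-season: 1.20 × 5.36 × 50 = 321.60 mm
late-season: 0.73 × 3.46 × 30 = 75.77 mm
Seasonal total = 597.17 mm

597 mm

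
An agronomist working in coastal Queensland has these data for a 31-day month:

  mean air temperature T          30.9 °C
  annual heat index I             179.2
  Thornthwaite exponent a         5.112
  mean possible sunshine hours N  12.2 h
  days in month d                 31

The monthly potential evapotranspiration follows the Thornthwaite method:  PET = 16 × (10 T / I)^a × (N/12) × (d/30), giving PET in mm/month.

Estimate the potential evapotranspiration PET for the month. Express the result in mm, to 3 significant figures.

10T/I = 10 × 30.9 / 179.2 = 1.7243
(10T/I)^a = 1.7243^5.112 = 16.2019
Uncorrected PET = 16 × 16.2019 = 259.230 mm
Correction = (N/12)(d/30) = (12.2/12)(31/30) = 1.0506
PET = 259.230 × 1.0506 = 272.347 mm/month

272 mm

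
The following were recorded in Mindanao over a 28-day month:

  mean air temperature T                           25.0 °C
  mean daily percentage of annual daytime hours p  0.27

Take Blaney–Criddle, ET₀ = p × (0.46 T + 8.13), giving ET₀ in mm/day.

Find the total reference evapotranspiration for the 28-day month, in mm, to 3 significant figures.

148 mm

ET₀ = 0.27 × (0.46 × 25.0 + 8.13) = 0.27 × 19.630 = 5.3001 mm/d
Monthly total = 5.3001 × 28 = 148.403 mm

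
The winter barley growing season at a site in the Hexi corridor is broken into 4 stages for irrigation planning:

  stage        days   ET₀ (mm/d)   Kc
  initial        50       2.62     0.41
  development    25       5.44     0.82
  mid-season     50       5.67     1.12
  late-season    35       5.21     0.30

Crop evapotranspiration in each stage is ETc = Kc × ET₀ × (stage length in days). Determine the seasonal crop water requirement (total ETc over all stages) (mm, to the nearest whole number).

initial: 0.41 × 2.62 × 50 = 53.71 mm
development: 0.82 × 5.44 × 25 = 111.52 mm
mid-season: 1.12 × 5.67 × 50 = 317.52 mm
late-season: 0.30 × 5.21 × 35 = 54.71 mm
Seasonal total = 537.46 mm

537 mm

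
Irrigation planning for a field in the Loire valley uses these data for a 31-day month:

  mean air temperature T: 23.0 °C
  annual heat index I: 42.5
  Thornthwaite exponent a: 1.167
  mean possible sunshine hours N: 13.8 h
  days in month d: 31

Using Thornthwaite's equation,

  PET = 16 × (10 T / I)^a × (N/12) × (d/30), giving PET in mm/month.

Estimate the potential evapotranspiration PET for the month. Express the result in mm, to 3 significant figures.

136 mm

10T/I = 10 × 23.0 / 42.5 = 5.4118
(10T/I)^a = 5.4118^1.167 = 7.1748
Uncorrected PET = 16 × 7.1748 = 114.797 mm
Correction = (N/12)(d/30) = (13.8/12)(31/30) = 1.1883
PET = 114.797 × 1.1883 = 136.413 mm/month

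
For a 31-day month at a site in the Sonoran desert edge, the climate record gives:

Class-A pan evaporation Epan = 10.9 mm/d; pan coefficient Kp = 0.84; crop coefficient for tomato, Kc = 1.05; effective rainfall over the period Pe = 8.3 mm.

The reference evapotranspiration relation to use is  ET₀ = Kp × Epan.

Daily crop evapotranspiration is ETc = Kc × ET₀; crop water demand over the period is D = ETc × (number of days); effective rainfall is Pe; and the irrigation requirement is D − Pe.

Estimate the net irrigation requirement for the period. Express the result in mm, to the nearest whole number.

ET₀ = 0.84 × 10.9 = 9.1560 mm/d
ETc = Kc × ET₀ = 1.05 × 9.1560 = 9.6138 mm/d
Crop demand D = ETc × 31 d = 9.6138 × 31 = 298.028 mm
D − Pe = 298.028 − 8.3 = 289.728 mm

290 mm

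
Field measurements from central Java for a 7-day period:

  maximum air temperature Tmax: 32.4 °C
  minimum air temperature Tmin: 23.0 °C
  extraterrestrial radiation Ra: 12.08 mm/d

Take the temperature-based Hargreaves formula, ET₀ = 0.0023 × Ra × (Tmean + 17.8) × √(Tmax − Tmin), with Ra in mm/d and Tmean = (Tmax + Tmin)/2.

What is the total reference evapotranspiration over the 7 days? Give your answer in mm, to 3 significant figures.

Tmean = (32.4 + 23.0)/2 = 27.70 °C
ET₀ = 0.0023 × 12.08 × (27.70 + 17.8) × √9.4 = 0.0023 × 12.08 × 45.50 × 3.0659 = 3.8758 mm/d
Over 7 days: 3.8758 × 7 = 27.131 mm

27.1 mm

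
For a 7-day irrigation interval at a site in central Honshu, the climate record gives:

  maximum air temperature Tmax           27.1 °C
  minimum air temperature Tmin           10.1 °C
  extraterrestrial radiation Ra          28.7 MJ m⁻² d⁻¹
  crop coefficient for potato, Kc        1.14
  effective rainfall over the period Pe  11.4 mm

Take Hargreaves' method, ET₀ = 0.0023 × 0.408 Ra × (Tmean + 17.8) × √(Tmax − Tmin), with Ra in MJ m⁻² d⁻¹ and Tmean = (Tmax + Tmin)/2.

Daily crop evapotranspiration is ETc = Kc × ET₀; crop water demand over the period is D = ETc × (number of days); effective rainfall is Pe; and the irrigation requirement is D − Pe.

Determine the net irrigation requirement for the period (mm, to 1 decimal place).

Tmean = (27.1 + 10.1)/2 = 18.60 °C
0.408 Ra = 0.408 × 28.7 = 11.7096 mm/d equivalent
ET₀ = 0.0023 × 11.7096 × (18.60 + 17.8) × √17.0 = 0.0023 × 11.7096 × 36.40 × 4.1231 = 4.0420 mm/d
ETc = Kc × ET₀ = 1.14 × 4.0420 = 4.6079 mm/d
Crop demand D = ETc × 7 d = 4.6079 × 7 = 32.255 mm
D − Pe = 32.255 − 11.4 = 20.855 mm

20.9 mm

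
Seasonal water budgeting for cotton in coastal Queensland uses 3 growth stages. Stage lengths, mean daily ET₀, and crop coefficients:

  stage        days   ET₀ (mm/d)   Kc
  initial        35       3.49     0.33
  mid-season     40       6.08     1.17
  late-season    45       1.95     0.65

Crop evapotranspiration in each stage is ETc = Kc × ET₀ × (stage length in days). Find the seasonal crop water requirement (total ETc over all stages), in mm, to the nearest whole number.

initial: 0.33 × 3.49 × 35 = 40.31 mm
mid-season: 1.17 × 6.08 × 40 = 284.54 mm
late-season: 0.65 × 1.95 × 45 = 57.04 mm
Seasonal total = 381.89 mm

382 mm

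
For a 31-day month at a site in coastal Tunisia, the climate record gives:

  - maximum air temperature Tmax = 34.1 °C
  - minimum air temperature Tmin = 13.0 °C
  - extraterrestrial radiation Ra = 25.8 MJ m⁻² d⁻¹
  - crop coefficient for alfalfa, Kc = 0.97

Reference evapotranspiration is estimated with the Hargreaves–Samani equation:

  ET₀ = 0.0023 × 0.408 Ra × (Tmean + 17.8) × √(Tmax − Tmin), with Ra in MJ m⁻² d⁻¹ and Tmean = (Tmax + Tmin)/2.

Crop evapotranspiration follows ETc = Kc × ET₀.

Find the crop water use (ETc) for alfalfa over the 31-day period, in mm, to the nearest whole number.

Tmean = (34.1 + 13.0)/2 = 23.55 °C
0.408 Ra = 0.408 × 25.8 = 10.5264 mm/d equivalent
ET₀ = 0.0023 × 10.5264 × (23.55 + 17.8) × √21.1 = 0.0023 × 10.5264 × 41.35 × 4.5935 = 4.5986 mm/d
ETc = Kc × ET₀ = 0.97 × 4.5986 = 4.4606 mm/d
Over 31 days: 4.4606 × 31 = 138.279 mm

138 mm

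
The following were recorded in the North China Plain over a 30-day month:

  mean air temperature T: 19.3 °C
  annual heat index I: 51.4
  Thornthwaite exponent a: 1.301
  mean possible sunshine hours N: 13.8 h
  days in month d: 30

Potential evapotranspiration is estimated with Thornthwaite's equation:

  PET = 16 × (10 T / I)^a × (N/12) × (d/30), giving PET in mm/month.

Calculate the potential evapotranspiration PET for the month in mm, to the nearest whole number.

10T/I = 10 × 19.3 / 51.4 = 3.7549
(10T/I)^a = 3.7549^1.301 = 5.5918
Uncorrected PET = 16 × 5.5918 = 89.469 mm
Correction = (N/12)(d/30) = (13.8/12)(30/30) = 1.1500
PET = 89.469 × 1.1500 = 102.889 mm/month

103 mm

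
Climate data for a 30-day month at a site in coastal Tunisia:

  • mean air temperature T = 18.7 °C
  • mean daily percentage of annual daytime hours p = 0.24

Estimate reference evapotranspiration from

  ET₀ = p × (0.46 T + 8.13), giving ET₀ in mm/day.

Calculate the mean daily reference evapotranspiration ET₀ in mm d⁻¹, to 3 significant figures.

ET₀ = 0.24 × (0.46 × 18.7 + 8.13) = 0.24 × 16.732 = 4.0157 mm/d

4.02 mm d⁻¹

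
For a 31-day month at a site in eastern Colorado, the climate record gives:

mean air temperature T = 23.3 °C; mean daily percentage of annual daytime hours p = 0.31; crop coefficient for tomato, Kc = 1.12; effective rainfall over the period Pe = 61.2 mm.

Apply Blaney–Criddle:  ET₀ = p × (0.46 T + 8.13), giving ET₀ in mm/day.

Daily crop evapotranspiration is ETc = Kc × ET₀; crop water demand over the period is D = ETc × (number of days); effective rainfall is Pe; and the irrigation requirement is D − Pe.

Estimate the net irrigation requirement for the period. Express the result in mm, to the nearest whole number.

142 mm

ET₀ = 0.31 × (0.46 × 23.3 + 8.13) = 0.31 × 18.848 = 5.8429 mm/d
ETc = Kc × ET₀ = 1.12 × 5.8429 = 6.5440 mm/d
Crop demand D = ETc × 31 d = 6.5440 × 31 = 202.864 mm
D − Pe = 202.864 − 61.2 = 141.664 mm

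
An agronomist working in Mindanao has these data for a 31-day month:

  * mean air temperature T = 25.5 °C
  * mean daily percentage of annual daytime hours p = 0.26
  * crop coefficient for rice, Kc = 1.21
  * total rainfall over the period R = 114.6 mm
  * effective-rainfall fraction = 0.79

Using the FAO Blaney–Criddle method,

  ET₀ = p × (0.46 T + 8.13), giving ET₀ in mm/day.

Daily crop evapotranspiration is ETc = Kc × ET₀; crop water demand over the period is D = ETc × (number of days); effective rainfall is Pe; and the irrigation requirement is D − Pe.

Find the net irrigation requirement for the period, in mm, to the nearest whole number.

103 mm

ET₀ = 0.26 × (0.46 × 25.5 + 8.13) = 0.26 × 19.860 = 5.1636 mm/d
ETc = Kc × ET₀ = 1.21 × 5.1636 = 6.2480 mm/d
Crop demand D = ETc × 31 d = 6.2480 × 31 = 193.688 mm
Pe = 0.79 × 114.6 = 90.534 mm
D − Pe = 193.688 − 90.534 = 103.154 mm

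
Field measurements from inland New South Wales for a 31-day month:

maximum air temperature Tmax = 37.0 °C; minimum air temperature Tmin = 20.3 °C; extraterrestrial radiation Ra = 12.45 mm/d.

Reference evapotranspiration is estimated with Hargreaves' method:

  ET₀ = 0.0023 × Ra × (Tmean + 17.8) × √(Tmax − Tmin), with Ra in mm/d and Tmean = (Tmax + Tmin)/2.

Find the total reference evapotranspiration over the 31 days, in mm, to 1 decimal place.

168.5 mm

Tmean = (37.0 + 20.3)/2 = 28.65 °C
ET₀ = 0.0023 × 12.45 × (28.65 + 17.8) × √16.7 = 0.0023 × 12.45 × 46.45 × 4.0866 = 5.4356 mm/d
Over 31 days: 5.4356 × 31 = 168.504 mm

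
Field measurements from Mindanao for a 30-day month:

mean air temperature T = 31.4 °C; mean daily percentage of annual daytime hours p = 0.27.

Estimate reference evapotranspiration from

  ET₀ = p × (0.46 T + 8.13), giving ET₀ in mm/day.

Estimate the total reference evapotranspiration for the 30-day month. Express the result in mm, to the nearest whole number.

ET₀ = 0.27 × (0.46 × 31.4 + 8.13) = 0.27 × 22.574 = 6.0950 mm/d
Monthly total = 6.0950 × 30 = 182.850 mm

183 mm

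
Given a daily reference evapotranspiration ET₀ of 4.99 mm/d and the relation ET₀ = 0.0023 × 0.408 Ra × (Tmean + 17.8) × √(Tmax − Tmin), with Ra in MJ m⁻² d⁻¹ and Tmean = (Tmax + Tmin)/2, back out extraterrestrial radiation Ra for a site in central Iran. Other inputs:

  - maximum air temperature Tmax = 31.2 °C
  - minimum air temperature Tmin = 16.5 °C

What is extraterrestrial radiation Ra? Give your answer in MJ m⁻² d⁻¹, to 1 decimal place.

Tmean = (31.2+16.5)/2 = 23.85 °C; ΔT = 14.7
Ra = ET₀ / [0.0023 × 0.408 × (Tmean+17.8) × √ΔT]
   = 4.99 / (0.0023 × 0.408 × 41.65 × 3.8341) = 33.299 MJ m⁻² d⁻¹

33.3 MJ m⁻² d⁻¹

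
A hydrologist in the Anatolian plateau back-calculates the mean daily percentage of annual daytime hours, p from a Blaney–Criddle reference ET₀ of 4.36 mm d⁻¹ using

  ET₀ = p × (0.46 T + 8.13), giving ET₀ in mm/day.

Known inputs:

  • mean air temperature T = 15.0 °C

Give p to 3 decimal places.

p = ET₀ / (0.46 T + 8.13) = 4.36 / (0.46 × 15.0 + 8.13) = 4.36 / 15.030 = 0.2901

0.290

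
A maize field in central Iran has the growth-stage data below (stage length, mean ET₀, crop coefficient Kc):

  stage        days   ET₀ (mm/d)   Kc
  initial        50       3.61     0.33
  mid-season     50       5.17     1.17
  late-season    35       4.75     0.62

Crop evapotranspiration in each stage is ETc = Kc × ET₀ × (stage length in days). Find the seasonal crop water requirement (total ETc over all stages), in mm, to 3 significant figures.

465 mm

initial: 0.33 × 3.61 × 50 = 59.57 mm
mid-season: 1.17 × 5.17 × 50 = 302.45 mm
late-season: 0.62 × 4.75 × 35 = 103.08 mm
Seasonal total = 465.10 mm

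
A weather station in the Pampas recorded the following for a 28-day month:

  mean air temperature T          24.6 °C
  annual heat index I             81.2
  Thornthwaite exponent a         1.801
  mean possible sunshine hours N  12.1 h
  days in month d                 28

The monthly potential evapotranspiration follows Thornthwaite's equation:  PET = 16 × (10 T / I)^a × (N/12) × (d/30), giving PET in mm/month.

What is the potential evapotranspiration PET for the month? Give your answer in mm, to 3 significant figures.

111 mm

10T/I = 10 × 24.6 / 81.2 = 3.0296
(10T/I)^a = 3.0296^1.801 = 7.3616
Uncorrected PET = 16 × 7.3616 = 117.786 mm
Correction = (N/12)(d/30) = (12.1/12)(28/30) = 0.9411
PET = 117.786 × 0.9411 = 110.848 mm/month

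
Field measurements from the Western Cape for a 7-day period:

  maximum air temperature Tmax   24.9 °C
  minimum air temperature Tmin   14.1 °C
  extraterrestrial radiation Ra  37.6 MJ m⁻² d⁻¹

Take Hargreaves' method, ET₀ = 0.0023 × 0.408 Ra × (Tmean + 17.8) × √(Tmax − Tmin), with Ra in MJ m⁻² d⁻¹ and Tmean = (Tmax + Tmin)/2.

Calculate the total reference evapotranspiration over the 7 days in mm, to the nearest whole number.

Tmean = (24.9 + 14.1)/2 = 19.50 °C
0.408 Ra = 0.408 × 37.6 = 15.3408 mm/d equivalent
ET₀ = 0.0023 × 15.3408 × (19.50 + 17.8) × √10.8 = 0.0023 × 15.3408 × 37.30 × 3.2863 = 4.3251 mm/d
Over 7 days: 4.3251 × 7 = 30.276 mm

30 mm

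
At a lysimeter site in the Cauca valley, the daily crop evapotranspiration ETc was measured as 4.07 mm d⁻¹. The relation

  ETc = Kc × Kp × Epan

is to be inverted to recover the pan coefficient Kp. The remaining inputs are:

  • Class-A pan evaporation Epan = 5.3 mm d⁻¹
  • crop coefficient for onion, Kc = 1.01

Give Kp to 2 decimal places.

ETc = Kc × Kp × Epan  ⇒  Kp = ETc / (Kc × Epan)
Kp = 4.07 / (1.01 × 5.3) = 4.07 / 5.353 = 0.7603

0.76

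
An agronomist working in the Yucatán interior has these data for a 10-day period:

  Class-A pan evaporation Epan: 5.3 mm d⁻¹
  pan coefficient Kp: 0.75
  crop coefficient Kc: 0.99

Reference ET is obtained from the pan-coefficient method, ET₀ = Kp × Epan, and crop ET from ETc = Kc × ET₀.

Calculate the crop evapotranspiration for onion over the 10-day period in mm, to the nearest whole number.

39 mm

ET₀ = 0.75 × 5.3 = 3.9750 mm/d
ETc = Kc × ET₀ = 0.99 × 3.9750 = 3.9353 mm/d
Over 10 days: 3.9353 × 10 = 39.353 mm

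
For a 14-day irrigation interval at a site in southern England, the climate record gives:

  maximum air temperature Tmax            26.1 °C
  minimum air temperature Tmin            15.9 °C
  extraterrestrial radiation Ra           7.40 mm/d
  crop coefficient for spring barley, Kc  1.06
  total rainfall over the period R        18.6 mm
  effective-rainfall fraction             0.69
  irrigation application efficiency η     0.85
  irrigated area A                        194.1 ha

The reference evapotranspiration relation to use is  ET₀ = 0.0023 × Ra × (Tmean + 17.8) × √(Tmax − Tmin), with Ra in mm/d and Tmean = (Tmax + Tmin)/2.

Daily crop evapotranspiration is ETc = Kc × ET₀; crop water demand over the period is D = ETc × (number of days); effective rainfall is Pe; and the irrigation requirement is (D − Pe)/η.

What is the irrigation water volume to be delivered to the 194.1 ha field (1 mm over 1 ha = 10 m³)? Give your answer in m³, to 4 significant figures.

42160 m³

Tmean = (26.1 + 15.9)/2 = 21.00 °C
ET₀ = 0.0023 × 7.40 × (21.00 + 17.8) × √10.2 = 0.0023 × 7.40 × 38.80 × 3.1937 = 2.1090 mm/d
ETc = Kc × ET₀ = 1.06 × 2.1090 = 2.2355 mm/d
Crop demand D = ETc × 14 d = 2.2355 × 14 = 31.297 mm
Pe = 0.69 × 18.6 = 12.834 mm
D − Pe = 31.297 − 12.834 = 18.463 mm
Gross irrigation = 18.463 / 0.85 = 21.721 mm
Volume = 21.721 mm × 194.1 ha × 10 = 42160.5 m³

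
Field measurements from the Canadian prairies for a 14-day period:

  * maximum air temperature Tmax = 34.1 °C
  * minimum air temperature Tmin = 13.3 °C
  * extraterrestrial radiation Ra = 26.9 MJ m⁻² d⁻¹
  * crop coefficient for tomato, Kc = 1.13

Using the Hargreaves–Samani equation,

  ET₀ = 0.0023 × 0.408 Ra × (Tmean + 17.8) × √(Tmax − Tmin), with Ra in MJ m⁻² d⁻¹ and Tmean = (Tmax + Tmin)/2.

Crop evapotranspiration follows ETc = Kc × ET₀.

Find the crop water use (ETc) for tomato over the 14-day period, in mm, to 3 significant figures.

75.6 mm

Tmean = (34.1 + 13.3)/2 = 23.70 °C
0.408 Ra = 0.408 × 26.9 = 10.9752 mm/d equivalent
ET₀ = 0.0023 × 10.9752 × (23.70 + 17.8) × √20.8 = 0.0023 × 10.9752 × 41.50 × 4.5607 = 4.7777 mm/d
ETc = Kc × ET₀ = 1.13 × 4.7777 = 5.3988 mm/d
Over 14 days: 5.3988 × 14 = 75.583 mm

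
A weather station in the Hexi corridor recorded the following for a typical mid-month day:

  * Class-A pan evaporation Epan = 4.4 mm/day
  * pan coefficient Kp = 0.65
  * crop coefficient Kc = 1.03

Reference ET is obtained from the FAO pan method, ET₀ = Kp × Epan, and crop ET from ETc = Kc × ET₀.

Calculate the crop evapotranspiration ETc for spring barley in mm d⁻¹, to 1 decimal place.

2.9 mm d⁻¹

ET₀ = 0.65 × 4.4 = 2.8600 mm/d
ETc = Kc × ET₀ = 1.03 × 2.8600 = 2.9458 mm/d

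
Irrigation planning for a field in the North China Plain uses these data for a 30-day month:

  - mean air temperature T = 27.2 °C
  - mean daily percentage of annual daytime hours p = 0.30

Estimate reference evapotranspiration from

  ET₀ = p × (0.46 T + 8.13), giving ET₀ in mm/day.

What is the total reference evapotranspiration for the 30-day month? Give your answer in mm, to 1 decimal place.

185.8 mm

ET₀ = 0.30 × (0.46 × 27.2 + 8.13) = 0.30 × 20.642 = 6.1926 mm/d
Monthly total = 6.1926 × 30 = 185.778 mm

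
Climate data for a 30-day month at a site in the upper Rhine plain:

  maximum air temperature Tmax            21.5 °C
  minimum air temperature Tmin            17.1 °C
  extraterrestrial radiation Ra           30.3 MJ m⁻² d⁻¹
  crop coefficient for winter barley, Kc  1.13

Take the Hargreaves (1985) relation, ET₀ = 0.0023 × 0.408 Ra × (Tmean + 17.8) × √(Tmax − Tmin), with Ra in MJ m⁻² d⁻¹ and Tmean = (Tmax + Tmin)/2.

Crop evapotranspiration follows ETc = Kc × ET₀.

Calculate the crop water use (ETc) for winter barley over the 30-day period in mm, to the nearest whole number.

Tmean = (21.5 + 17.1)/2 = 19.30 °C
0.408 Ra = 0.408 × 30.3 = 12.3624 mm/d equivalent
ET₀ = 0.0023 × 12.3624 × (19.30 + 17.8) × √4.4 = 0.0023 × 12.3624 × 37.10 × 2.0976 = 2.2127 mm/d
ETc = Kc × ET₀ = 1.13 × 2.2127 = 2.5004 mm/d
Over 30 days: 2.5004 × 30 = 75.012 mm

75 mm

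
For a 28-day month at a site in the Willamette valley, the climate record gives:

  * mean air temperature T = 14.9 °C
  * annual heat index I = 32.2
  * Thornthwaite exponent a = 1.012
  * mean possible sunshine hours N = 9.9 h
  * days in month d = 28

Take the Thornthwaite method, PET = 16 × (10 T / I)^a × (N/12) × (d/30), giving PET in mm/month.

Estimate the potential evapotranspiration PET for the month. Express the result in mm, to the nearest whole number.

10T/I = 10 × 14.9 / 32.2 = 4.6273
(10T/I)^a = 4.6273^1.012 = 4.7132
Uncorrected PET = 16 × 4.7132 = 75.411 mm
Correction = (N/12)(d/30) = (9.9/12)(28/30) = 0.7700
PET = 75.411 × 0.7700 = 58.066 mm/month

58 mm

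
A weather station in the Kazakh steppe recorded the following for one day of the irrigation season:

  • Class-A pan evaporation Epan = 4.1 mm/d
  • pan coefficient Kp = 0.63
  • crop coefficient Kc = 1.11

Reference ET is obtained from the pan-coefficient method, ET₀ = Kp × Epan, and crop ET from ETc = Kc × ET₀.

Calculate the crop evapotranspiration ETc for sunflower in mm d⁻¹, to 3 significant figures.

ET₀ = 0.63 × 4.1 = 2.5830 mm/d
ETc = Kc × ET₀ = 1.11 × 2.5830 = 2.8671 mm/d

2.87 mm d⁻¹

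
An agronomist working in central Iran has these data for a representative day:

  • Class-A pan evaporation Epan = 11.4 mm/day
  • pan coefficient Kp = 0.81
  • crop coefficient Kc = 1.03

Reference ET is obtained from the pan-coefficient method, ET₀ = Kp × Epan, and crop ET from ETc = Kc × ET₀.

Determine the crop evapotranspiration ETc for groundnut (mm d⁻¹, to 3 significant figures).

9.51 mm d⁻¹

ET₀ = 0.81 × 11.4 = 9.2340 mm/d
ETc = Kc × ET₀ = 1.03 × 9.2340 = 9.5110 mm/d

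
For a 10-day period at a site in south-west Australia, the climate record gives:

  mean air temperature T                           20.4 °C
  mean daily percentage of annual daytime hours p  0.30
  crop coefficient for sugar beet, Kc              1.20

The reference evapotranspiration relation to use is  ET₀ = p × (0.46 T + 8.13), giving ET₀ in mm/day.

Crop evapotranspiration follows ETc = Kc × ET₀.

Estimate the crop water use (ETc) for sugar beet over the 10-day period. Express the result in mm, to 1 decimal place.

63.1 mm

ET₀ = 0.30 × (0.46 × 20.4 + 8.13) = 0.30 × 17.514 = 5.2542 mm/d
ETc = Kc × ET₀ = 1.20 × 5.2542 = 6.3050 mm/d
Over 10 days: 6.3050 × 10 = 63.050 mm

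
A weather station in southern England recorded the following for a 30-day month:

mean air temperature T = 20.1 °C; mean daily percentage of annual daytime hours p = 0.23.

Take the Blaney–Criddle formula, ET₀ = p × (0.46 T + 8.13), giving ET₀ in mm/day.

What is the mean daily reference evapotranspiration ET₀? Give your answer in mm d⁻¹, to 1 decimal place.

4.0 mm d⁻¹

ET₀ = 0.23 × (0.46 × 20.1 + 8.13) = 0.23 × 17.376 = 3.9965 mm/d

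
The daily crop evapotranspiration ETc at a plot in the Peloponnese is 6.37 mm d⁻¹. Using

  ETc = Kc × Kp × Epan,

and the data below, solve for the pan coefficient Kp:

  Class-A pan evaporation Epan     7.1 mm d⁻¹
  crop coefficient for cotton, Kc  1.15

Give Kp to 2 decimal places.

ETc = Kc × Kp × Epan  ⇒  Kp = ETc / (Kc × Epan)
Kp = 6.37 / (1.15 × 7.1) = 6.37 / 8.165 = 0.7802

0.78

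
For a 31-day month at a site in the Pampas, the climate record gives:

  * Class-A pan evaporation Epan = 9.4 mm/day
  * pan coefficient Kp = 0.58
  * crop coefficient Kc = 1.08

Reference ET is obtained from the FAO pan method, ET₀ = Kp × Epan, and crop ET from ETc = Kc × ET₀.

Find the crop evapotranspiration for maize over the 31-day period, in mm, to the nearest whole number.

183 mm

ET₀ = 0.58 × 9.4 = 5.4520 mm/d
ETc = Kc × ET₀ = 1.08 × 5.4520 = 5.8882 mm/d
Over 31 days: 5.8882 × 31 = 182.534 mm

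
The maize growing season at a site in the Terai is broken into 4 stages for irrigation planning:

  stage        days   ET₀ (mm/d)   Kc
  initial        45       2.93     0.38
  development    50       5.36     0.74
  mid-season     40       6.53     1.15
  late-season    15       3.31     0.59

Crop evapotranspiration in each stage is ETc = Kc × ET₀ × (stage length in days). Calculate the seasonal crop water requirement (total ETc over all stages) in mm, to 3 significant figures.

578 mm

initial: 0.38 × 2.93 × 45 = 50.10 mm
development: 0.74 × 5.36 × 50 = 198.32 mm
mid-season: 1.15 × 6.53 × 40 = 300.38 mm
late-season: 0.59 × 3.31 × 15 = 29.29 mm
Seasonal total = 578.09 mm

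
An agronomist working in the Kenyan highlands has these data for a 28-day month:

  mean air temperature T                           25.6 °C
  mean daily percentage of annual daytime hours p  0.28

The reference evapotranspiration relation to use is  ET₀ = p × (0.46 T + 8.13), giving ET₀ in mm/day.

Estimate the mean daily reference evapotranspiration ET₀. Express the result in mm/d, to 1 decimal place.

5.6 mm/d

ET₀ = 0.28 × (0.46 × 25.6 + 8.13) = 0.28 × 19.906 = 5.5737 mm/d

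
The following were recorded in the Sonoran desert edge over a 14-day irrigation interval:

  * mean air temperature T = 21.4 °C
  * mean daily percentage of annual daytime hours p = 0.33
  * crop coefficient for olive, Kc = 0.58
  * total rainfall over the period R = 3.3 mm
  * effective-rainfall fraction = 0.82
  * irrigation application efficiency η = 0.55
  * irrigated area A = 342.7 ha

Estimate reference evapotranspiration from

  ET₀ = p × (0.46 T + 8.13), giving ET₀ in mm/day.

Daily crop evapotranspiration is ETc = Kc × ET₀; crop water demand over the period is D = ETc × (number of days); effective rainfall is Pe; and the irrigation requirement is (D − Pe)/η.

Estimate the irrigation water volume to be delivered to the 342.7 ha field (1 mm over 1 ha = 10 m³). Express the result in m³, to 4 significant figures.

ET₀ = 0.33 × (0.46 × 21.4 + 8.13) = 0.33 × 17.974 = 5.9314 mm/d
ETc = Kc × ET₀ = 0.58 × 5.9314 = 3.4402 mm/d
Crop demand D = ETc × 14 d = 3.4402 × 14 = 48.163 mm
Pe = 0.82 × 3.3 = 2.706 mm
D − Pe = 48.163 − 2.706 = 45.457 mm
Gross irrigation = 45.457 / 0.55 = 82.649 mm
Volume = 82.649 mm × 342.7 ha × 10 = 283238.1 m³

283200 m³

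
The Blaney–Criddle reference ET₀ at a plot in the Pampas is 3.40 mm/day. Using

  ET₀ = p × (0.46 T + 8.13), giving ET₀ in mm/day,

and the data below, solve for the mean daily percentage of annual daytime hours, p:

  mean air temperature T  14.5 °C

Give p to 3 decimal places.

p = ET₀ / (0.46 T + 8.13) = 3.40 / (0.46 × 14.5 + 8.13) = 3.40 / 14.800 = 0.2297

0.230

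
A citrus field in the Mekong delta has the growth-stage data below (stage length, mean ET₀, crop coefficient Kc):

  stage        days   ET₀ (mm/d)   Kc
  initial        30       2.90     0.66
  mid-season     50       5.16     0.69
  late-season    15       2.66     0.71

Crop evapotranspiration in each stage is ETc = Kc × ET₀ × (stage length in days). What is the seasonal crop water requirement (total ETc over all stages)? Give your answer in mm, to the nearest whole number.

initial: 0.66 × 2.90 × 30 = 57.42 mm
mid-season: 0.69 × 5.16 × 50 = 178.02 mm
late-season: 0.71 × 2.66 × 15 = 28.33 mm
Seasonal total = 263.77 mm

264 mm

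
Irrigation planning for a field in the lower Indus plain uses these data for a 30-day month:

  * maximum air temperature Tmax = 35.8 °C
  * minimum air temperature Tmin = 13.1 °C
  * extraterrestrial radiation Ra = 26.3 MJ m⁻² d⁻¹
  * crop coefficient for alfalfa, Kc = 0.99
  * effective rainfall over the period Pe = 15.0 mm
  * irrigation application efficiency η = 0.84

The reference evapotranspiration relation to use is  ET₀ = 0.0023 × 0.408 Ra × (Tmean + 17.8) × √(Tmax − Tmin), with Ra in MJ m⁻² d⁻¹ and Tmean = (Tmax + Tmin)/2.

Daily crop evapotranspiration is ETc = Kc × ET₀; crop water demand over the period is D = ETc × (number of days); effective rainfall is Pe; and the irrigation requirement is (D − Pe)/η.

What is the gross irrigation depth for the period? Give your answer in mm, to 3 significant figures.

Tmean = (35.8 + 13.1)/2 = 24.45 °C
0.408 Ra = 0.408 × 26.3 = 10.7304 mm/d equivalent
ET₀ = 0.0023 × 10.7304 × (24.45 + 17.8) × √22.7 = 0.0023 × 10.7304 × 42.25 × 4.7645 = 4.9681 mm/d
ETc = Kc × ET₀ = 0.99 × 4.9681 = 4.9184 mm/d
Crop demand D = ETc × 30 d = 4.9184 × 30 = 147.552 mm
D − Pe = 147.552 − 15.0 = 132.552 mm
Gross irrigation = 132.552 / 0.84 = 157.800 mm

158 mm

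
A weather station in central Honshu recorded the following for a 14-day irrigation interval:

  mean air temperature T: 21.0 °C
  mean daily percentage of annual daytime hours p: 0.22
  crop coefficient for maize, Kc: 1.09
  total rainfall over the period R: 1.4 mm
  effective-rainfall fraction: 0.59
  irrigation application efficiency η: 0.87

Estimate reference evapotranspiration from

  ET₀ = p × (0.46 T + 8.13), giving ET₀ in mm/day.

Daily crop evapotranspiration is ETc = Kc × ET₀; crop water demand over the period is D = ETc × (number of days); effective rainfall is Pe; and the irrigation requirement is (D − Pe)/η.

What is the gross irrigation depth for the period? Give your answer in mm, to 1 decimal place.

ET₀ = 0.22 × (0.46 × 21.0 + 8.13) = 0.22 × 17.790 = 3.9138 mm/d
ETc = Kc × ET₀ = 1.09 × 3.9138 = 4.2660 mm/d
Crop demand D = ETc × 14 d = 4.2660 × 14 = 59.724 mm
Pe = 0.59 × 1.4 = 0.826 mm
D − Pe = 59.724 − 0.826 = 58.898 mm
Gross irrigation = 58.898 / 0.87 = 67.699 mm

67.7 mm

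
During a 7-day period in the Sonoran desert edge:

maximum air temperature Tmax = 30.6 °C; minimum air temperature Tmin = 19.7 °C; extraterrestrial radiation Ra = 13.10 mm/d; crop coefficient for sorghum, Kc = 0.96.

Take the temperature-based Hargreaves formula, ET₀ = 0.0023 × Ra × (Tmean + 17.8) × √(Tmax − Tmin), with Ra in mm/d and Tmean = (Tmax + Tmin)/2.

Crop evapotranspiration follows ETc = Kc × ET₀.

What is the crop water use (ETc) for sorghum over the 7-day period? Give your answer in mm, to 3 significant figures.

Tmean = (30.6 + 19.7)/2 = 25.15 °C
ET₀ = 0.0023 × 13.10 × (25.15 + 17.8) × √10.9 = 0.0023 × 13.10 × 42.95 × 3.3015 = 4.2724 mm/d
ETc = Kc × ET₀ = 0.96 × 4.2724 = 4.1015 mm/d
Over 7 days: 4.1015 × 7 = 28.711 mm

28.7 mm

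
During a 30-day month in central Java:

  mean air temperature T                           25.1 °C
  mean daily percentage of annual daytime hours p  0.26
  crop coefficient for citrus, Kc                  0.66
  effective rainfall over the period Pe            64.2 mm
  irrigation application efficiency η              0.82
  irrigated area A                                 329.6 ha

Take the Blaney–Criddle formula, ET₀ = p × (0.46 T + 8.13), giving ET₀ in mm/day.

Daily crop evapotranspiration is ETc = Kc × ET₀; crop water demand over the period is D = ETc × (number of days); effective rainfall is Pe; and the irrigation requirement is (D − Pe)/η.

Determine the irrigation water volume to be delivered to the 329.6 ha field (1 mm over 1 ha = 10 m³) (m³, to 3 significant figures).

149000 m³

ET₀ = 0.26 × (0.46 × 25.1 + 8.13) = 0.26 × 19.676 = 5.1158 mm/d
ETc = Kc × ET₀ = 0.66 × 5.1158 = 3.3764 mm/d
Crop demand D = ETc × 30 d = 3.3764 × 30 = 101.292 mm
D − Pe = 101.292 − 64.2 = 37.092 mm
Gross irrigation = 37.092 / 0.82 = 45.234 mm
Volume = 45.234 mm × 329.6 ha × 10 = 149091.3 m³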